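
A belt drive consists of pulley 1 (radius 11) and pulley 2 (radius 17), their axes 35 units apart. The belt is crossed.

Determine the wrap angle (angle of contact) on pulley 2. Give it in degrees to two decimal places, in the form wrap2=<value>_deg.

crossed belt: β = asin((r1+r2)/C) = asin(28/35) = 53.1301°
wrap1 = wrap2 = π + 2β = 286.2602°

wrap2=286.26_deg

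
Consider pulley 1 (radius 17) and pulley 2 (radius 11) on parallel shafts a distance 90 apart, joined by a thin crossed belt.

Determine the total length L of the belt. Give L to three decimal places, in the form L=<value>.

crossed belt: β = asin((r1+r2)/C) = asin(28/90) = 18.1262°
wrap1 = wrap2 = π + 2β = 216.2524°
tangent length = C·cosβ = 85.5336
L = (r1+r2)·wrap + 2·C·cosβ = 28·3.7743 + 2·85.5336 = 276.7481

L=276.748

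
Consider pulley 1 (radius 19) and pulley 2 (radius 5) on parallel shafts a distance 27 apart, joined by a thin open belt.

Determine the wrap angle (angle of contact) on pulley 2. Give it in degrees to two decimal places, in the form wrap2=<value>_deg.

wrap2=117.53_deg

open belt: β = asin((r2−r1)/C) = asin(-14/27) = -31.2329°
wrap1 = π − 2β = 242.4659°
wrap2 = π + 2β = 117.5341°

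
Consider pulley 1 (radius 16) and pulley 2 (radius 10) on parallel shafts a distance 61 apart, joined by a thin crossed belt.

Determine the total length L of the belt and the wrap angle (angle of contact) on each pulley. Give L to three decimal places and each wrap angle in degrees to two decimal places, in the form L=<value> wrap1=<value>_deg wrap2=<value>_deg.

crossed belt: β = asin((r1+r2)/C) = asin(26/61) = 25.2285°
wrap1 = wrap2 = π + 2β = 230.4570°
tangent length = C·cosβ = 55.1815
L = (r1+r2)·wrap + 2·C·cosβ = 26·4.0222 + 2·55.1815 = 214.9411

L=214.941 wrap1=230.46_deg wrap2=230.46_deg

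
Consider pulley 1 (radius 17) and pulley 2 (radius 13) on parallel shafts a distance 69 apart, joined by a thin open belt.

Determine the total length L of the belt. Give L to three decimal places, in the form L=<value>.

open belt: β = asin((r2−r1)/C) = asin(-4/69) = -3.3234°
wrap1 = π − 2β = 186.6467°
wrap2 = π + 2β = 173.3533°
tangent length = C·cosβ = 68.8840
L = r1·wrap1 + r2·wrap2 + 2·C·cosβ = 17·3.2576 + 13·3.0256 + 2·68.8840 = 232.4797

L=232.480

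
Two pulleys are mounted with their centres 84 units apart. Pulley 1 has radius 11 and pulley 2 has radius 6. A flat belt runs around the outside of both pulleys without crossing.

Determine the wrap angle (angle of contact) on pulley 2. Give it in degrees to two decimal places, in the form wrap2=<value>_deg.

open belt: β = asin((r2−r1)/C) = asin(-5/84) = -3.4125°
wrap1 = π − 2β = 186.8250°
wrap2 = π + 2β = 173.1750°

wrap2=173.18_deg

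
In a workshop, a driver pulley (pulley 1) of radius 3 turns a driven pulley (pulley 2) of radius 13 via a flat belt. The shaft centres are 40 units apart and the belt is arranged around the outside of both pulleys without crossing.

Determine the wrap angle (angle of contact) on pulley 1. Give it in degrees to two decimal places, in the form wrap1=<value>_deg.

open belt: β = asin((r2−r1)/C) = asin(10/40) = 14.4775°
wrap1 = π − 2β = 151.0450°
wrap2 = π + 2β = 208.9550°

wrap1=151.04_deg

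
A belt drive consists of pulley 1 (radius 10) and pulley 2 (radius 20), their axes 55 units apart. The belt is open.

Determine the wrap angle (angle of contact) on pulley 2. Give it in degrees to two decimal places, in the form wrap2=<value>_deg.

wrap2=200.95_deg

open belt: β = asin((r2−r1)/C) = asin(10/55) = 10.4757°
wrap1 = π − 2β = 159.0486°
wrap2 = π + 2β = 200.9514°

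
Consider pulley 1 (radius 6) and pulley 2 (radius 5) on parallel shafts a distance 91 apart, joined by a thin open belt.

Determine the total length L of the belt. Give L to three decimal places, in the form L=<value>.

open belt: β = asin((r2−r1)/C) = asin(-1/91) = -0.6296°
wrap1 = π − 2β = 181.2593°
wrap2 = π + 2β = 178.7407°
tangent length = C·cosβ = 90.9945
L = r1·wrap1 + r2·wrap2 + 2·C·cosβ = 6·3.1636 + 5·3.1196 + 2·90.9945 = 216.5685

L=216.569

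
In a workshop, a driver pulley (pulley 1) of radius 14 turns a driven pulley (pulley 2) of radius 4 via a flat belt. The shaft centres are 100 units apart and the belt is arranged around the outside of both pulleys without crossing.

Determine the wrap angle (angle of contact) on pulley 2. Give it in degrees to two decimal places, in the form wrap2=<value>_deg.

wrap2=168.52_deg

open belt: β = asin((r2−r1)/C) = asin(-10/100) = -5.7392°
wrap1 = π − 2β = 191.4783°
wrap2 = π + 2β = 168.5217°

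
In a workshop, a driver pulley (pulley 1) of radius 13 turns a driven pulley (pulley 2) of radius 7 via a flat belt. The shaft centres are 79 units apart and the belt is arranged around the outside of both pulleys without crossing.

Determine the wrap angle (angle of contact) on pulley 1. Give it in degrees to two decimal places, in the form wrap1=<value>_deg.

wrap1=188.71_deg

open belt: β = asin((r2−r1)/C) = asin(-6/79) = -4.3558°
wrap1 = π − 2β = 188.7115°
wrap2 = π + 2β = 171.2885°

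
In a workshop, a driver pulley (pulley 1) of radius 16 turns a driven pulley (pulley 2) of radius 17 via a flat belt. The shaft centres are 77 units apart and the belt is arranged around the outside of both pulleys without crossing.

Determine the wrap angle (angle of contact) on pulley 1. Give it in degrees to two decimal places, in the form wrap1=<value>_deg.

open belt: β = asin((r2−r1)/C) = asin(1/77) = 0.7441°
wrap1 = π − 2β = 178.5118°
wrap2 = π + 2β = 181.4882°

wrap1=178.51_deg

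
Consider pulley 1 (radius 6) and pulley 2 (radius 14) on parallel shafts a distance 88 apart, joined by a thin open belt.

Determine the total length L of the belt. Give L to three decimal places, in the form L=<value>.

open belt: β = asin((r2−r1)/C) = asin(8/88) = 5.2159°
wrap1 = π − 2β = 169.5682°
wrap2 = π + 2β = 190.4318°
tangent length = C·cosβ = 87.6356
L = r1·wrap1 + r2·wrap2 + 2·C·cosβ = 6·2.9595 + 14·3.3237 + 2·87.6356 = 239.5596

L=239.560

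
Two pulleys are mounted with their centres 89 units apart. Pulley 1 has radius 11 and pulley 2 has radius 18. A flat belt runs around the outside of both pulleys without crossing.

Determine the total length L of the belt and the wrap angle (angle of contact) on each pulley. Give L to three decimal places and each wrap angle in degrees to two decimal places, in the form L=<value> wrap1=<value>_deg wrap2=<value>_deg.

open belt: β = asin((r2−r1)/C) = asin(7/89) = 4.5111°
wrap1 = π − 2β = 170.9779°
wrap2 = π + 2β = 189.0221°
tangent length = C·cosβ = 88.7243
L = r1·wrap1 + r2·wrap2 + 2·C·cosβ = 11·2.9841 + 18·3.2991 + 2·88.7243 = 269.6570

L=269.657 wrap1=170.98_deg wrap2=189.02_deg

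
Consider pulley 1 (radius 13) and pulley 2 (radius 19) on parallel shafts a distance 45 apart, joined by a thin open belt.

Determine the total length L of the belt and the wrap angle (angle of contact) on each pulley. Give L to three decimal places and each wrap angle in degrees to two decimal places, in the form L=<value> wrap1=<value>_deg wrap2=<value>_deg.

L=191.332 wrap1=164.68_deg wrap2=195.32_deg

open belt: β = asin((r2−r1)/C) = asin(6/45) = 7.6623°
wrap1 = π − 2β = 164.6755°
wrap2 = π + 2β = 195.3245°
tangent length = C·cosβ = 44.5982
L = r1·wrap1 + r2·wrap2 + 2·C·cosβ = 13·2.8741 + 19·3.4091 + 2·44.5982 = 191.3322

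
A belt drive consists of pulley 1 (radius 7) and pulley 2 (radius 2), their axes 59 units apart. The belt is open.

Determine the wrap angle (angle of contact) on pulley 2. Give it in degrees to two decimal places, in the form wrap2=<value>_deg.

open belt: β = asin((r2−r1)/C) = asin(-5/59) = -4.8614°
wrap1 = π − 2β = 189.7228°
wrap2 = π + 2β = 170.2772°

wrap2=170.28_deg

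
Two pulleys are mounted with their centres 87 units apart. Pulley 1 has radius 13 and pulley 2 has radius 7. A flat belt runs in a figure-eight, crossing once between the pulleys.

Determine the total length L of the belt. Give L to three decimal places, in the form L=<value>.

L=241.450

crossed belt: β = asin((r1+r2)/C) = asin(20/87) = 13.2903°
wrap1 = wrap2 = π + 2β = 206.5806°
tangent length = C·cosβ = 84.6699
L = (r1+r2)·wrap + 2·C·cosβ = 20·3.6055 + 2·84.6699 = 241.4501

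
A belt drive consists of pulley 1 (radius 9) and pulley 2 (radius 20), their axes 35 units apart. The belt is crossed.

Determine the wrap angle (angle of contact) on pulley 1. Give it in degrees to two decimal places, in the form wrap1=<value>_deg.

wrap1=291.90_deg

crossed belt: β = asin((r1+r2)/C) = asin(29/35) = 55.9523°
wrap1 = wrap2 = π + 2β = 291.9045°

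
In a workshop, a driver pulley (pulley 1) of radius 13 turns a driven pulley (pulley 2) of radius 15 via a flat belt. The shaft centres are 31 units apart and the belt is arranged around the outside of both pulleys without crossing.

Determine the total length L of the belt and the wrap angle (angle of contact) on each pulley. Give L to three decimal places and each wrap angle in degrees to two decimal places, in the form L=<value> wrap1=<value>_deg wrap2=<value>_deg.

L=150.094 wrap1=172.60_deg wrap2=187.40_deg

open belt: β = asin((r2−r1)/C) = asin(2/31) = 3.6991°
wrap1 = π − 2β = 172.6019°
wrap2 = π + 2β = 187.3981°
tangent length = C·cosβ = 30.9354
L = r1·wrap1 + r2·wrap2 + 2·C·cosβ = 13·3.0125 + 15·3.2707 + 2·30.9354 = 150.0937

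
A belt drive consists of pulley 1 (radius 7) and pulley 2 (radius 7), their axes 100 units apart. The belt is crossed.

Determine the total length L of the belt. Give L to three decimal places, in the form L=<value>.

crossed belt: β = asin((r1+r2)/C) = asin(14/100) = 8.0478°
wrap1 = wrap2 = π + 2β = 196.0957°
tangent length = C·cosβ = 99.0152
L = (r1+r2)·wrap + 2·C·cosβ = 14·3.4225 + 2·99.0152 = 245.9455

L=245.946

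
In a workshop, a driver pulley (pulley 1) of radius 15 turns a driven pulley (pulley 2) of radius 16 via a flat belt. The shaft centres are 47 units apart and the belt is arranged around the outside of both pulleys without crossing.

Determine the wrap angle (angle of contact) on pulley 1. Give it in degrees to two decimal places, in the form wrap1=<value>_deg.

open belt: β = asin((r2−r1)/C) = asin(1/47) = 1.2192°
wrap1 = π − 2β = 177.5617°
wrap2 = π + 2β = 182.4383°

wrap1=177.56_deg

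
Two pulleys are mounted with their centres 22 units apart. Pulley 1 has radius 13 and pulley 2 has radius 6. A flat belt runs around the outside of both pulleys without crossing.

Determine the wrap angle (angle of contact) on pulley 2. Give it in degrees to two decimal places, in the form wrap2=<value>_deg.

wrap2=142.89_deg

open belt: β = asin((r2−r1)/C) = asin(-7/22) = -18.5530°
wrap1 = π − 2β = 217.1060°
wrap2 = π + 2β = 142.8940°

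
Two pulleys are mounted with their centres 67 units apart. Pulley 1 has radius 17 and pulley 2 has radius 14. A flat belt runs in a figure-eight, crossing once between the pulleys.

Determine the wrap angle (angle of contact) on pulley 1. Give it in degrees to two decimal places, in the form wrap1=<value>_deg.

crossed belt: β = asin((r1+r2)/C) = asin(31/67) = 27.5606°
wrap1 = wrap2 = π + 2β = 235.1212°

wrap1=235.12_deg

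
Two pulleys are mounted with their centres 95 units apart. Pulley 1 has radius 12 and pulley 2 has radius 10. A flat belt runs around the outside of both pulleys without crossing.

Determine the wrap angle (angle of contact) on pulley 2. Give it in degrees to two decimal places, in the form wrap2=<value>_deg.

open belt: β = asin((r2−r1)/C) = asin(-2/95) = -1.2063°
wrap1 = π − 2β = 182.4126°
wrap2 = π + 2β = 177.5874°

wrap2=177.59_deg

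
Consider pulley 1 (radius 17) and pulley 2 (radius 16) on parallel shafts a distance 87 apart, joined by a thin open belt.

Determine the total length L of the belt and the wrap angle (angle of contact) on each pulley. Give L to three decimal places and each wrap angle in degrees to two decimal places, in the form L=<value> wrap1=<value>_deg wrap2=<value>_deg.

open belt: β = asin((r2−r1)/C) = asin(-1/87) = -0.6586°
wrap1 = π − 2β = 181.3172°
wrap2 = π + 2β = 178.6828°
tangent length = C·cosβ = 86.9943
L = r1·wrap1 + r2·wrap2 + 2·C·cosβ = 17·3.1646 + 16·3.1186 + 2·86.9943 = 277.6841

L=277.684 wrap1=181.32_deg wrap2=178.68_deg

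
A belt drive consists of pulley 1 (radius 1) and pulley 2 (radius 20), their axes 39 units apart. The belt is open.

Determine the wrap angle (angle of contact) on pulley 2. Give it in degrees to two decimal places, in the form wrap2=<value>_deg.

open belt: β = asin((r2−r1)/C) = asin(19/39) = 29.1554°
wrap1 = π − 2β = 121.6893°
wrap2 = π + 2β = 238.3107°

wrap2=238.31_deg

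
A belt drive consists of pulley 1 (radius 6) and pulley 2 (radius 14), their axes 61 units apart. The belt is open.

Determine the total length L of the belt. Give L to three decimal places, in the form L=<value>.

open belt: β = asin((r2−r1)/C) = asin(8/61) = 7.5359°
wrap1 = π − 2β = 164.9282°
wrap2 = π + 2β = 195.0718°
tangent length = C·cosβ = 60.4731
L = r1·wrap1 + r2·wrap2 + 2·C·cosβ = 6·2.8785 + 14·3.4046 + 2·60.4731 = 185.8825

L=185.883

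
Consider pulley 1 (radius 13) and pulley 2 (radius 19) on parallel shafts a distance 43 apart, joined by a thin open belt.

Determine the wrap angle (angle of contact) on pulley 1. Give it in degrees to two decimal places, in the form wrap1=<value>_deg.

wrap1=163.96_deg

open belt: β = asin((r2−r1)/C) = asin(6/43) = 8.0209°
wrap1 = π − 2β = 163.9581°
wrap2 = π + 2β = 196.0419°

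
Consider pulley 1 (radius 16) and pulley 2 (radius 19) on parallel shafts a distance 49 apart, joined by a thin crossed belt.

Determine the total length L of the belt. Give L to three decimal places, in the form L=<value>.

crossed belt: β = asin((r1+r2)/C) = asin(35/49) = 45.5847°
wrap1 = wrap2 = π + 2β = 271.1694°
tangent length = C·cosβ = 34.2929
L = (r1+r2)·wrap + 2·C·cosβ = 35·4.7328 + 2·34.2929 = 234.2337

L=234.234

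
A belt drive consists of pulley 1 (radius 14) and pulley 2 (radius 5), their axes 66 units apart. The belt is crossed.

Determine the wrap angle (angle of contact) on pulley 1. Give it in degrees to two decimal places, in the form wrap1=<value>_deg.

crossed belt: β = asin((r1+r2)/C) = asin(19/66) = 16.7310°
wrap1 = wrap2 = π + 2β = 213.4620°

wrap1=213.46_deg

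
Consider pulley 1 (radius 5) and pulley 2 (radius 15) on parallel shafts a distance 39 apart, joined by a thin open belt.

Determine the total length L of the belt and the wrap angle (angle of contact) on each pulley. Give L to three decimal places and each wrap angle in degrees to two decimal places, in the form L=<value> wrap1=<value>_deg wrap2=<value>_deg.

open belt: β = asin((r2−r1)/C) = asin(10/39) = 14.8572°
wrap1 = π − 2β = 150.2857°
wrap2 = π + 2β = 209.7143°
tangent length = C·cosβ = 37.6962
L = r1·wrap1 + r2·wrap2 + 2·C·cosβ = 5·2.6230 + 15·3.6602 + 2·37.6962 = 143.4103

L=143.410 wrap1=150.29_deg wrap2=209.71_deg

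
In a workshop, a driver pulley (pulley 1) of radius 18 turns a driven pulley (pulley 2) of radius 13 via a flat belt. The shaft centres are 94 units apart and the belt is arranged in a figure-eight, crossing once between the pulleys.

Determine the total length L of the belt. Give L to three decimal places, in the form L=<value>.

L=295.709

crossed belt: β = asin((r1+r2)/C) = asin(31/94) = 19.2559°
wrap1 = wrap2 = π + 2β = 218.5117°
tangent length = C·cosβ = 88.7412
L = (r1+r2)·wrap + 2·C·cosβ = 31·3.8137 + 2·88.7412 = 295.7086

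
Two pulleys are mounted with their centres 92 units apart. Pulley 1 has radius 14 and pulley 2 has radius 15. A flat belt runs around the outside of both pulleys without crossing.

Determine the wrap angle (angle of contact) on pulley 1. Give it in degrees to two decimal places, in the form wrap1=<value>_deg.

open belt: β = asin((r2−r1)/C) = asin(1/92) = 0.6228°
wrap1 = π − 2β = 178.7544°
wrap2 = π + 2β = 181.2456°

wrap1=178.75_deg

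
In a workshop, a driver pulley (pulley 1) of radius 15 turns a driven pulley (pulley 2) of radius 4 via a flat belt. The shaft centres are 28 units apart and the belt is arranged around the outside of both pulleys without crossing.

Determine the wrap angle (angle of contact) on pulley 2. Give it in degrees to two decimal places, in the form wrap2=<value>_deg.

wrap2=133.74_deg

open belt: β = asin((r2−r1)/C) = asin(-11/28) = -23.1324°
wrap1 = π − 2β = 226.2648°
wrap2 = π + 2β = 133.7352°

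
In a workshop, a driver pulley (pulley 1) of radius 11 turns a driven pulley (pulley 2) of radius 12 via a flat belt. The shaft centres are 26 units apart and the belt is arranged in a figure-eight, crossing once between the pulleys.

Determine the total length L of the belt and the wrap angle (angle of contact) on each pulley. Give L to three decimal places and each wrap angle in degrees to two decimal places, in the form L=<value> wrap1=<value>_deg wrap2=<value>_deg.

crossed belt: β = asin((r1+r2)/C) = asin(23/26) = 62.2042°
wrap1 = wrap2 = π + 2β = 304.4085°
tangent length = C·cosβ = 12.1244
L = (r1+r2)·wrap + 2·C·cosβ = 23·5.3129 + 2·12.1244 = 146.4461

L=146.446 wrap1=304.41_deg wrap2=304.41_deg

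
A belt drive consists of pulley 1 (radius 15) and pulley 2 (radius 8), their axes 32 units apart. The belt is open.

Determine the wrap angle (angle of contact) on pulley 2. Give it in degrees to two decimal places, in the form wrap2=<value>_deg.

open belt: β = asin((r2−r1)/C) = asin(-7/32) = -12.6356°
wrap1 = π − 2β = 205.2713°
wrap2 = π + 2β = 154.7287°

wrap2=154.73_deg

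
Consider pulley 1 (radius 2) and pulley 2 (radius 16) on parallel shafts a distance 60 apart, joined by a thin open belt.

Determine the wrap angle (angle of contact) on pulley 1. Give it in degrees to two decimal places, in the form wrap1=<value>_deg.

wrap1=153.01_deg

open belt: β = asin((r2−r1)/C) = asin(14/60) = 13.4934°
wrap1 = π − 2β = 153.0132°
wrap2 = π + 2β = 206.9868°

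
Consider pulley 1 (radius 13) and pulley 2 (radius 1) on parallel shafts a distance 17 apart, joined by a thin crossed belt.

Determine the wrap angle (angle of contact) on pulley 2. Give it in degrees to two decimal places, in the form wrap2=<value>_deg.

wrap2=290.88_deg

crossed belt: β = asin((r1+r2)/C) = asin(14/17) = 55.4397°
wrap1 = wrap2 = π + 2β = 290.8794°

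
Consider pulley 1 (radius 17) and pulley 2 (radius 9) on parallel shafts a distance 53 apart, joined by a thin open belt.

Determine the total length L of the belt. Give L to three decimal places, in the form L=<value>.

L=188.891

open belt: β = asin((r2−r1)/C) = asin(-8/53) = -8.6816°
wrap1 = π − 2β = 197.3632°
wrap2 = π + 2β = 162.6368°
tangent length = C·cosβ = 52.3927
L = r1·wrap1 + r2·wrap2 + 2·C·cosβ = 17·3.4446 + 9·2.8385 + 2·52.3927 = 188.8913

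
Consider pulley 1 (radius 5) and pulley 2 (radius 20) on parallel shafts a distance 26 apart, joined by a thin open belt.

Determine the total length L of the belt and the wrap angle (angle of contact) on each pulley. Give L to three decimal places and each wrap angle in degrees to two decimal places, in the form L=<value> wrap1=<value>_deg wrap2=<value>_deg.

open belt: β = asin((r2−r1)/C) = asin(15/26) = 35.2344°
wrap1 = π − 2β = 109.5312°
wrap2 = π + 2β = 250.4688°
tangent length = C·cosβ = 21.2368
L = r1·wrap1 + r2·wrap2 + 2·C·cosβ = 5·1.9117 + 20·4.3715 + 2·21.2368 = 139.4620

L=139.462 wrap1=109.53_deg wrap2=250.47_deg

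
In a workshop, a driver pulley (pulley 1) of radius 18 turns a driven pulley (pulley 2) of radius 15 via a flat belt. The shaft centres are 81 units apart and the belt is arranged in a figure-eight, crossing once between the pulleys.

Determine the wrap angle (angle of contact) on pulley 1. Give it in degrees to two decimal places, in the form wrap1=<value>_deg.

crossed belt: β = asin((r1+r2)/C) = asin(33/81) = 24.0421°
wrap1 = wrap2 = π + 2β = 228.0842°

wrap1=228.08_deg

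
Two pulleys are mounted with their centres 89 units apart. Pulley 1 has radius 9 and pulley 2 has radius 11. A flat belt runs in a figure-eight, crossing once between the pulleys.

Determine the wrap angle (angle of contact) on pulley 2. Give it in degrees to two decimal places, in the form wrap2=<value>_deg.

crossed belt: β = asin((r1+r2)/C) = asin(20/89) = 12.9864°
wrap1 = wrap2 = π + 2β = 205.9727°

wrap2=205.97_deg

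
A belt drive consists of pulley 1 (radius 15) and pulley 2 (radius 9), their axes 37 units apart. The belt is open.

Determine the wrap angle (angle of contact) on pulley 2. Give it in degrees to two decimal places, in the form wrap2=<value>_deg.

open belt: β = asin((r2−r1)/C) = asin(-6/37) = -9.3324°
wrap1 = π − 2β = 198.6648°
wrap2 = π + 2β = 161.3352°

wrap2=161.34_deg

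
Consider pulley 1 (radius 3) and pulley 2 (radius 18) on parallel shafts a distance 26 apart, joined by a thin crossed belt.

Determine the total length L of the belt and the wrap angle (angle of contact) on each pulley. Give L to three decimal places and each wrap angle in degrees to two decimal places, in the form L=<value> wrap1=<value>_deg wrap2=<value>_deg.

L=136.122 wrap1=287.74_deg wrap2=287.74_deg

crossed belt: β = asin((r1+r2)/C) = asin(21/26) = 53.8711°
wrap1 = wrap2 = π + 2β = 287.7421°
tangent length = C·cosβ = 15.3297
L = (r1+r2)·wrap + 2·C·cosβ = 21·5.0220 + 2·15.3297 = 136.1224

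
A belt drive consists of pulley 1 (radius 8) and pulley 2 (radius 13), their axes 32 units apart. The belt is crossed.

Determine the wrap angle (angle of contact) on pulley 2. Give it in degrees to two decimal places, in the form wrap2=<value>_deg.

crossed belt: β = asin((r1+r2)/C) = asin(21/32) = 41.0145°
wrap1 = wrap2 = π + 2β = 262.0290°

wrap2=262.03_deg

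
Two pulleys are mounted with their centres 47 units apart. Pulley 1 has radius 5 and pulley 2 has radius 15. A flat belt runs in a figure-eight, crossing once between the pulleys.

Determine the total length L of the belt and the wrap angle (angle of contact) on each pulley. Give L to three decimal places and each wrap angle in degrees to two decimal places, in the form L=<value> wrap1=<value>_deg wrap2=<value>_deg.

crossed belt: β = asin((r1+r2)/C) = asin(20/47) = 25.1843°
wrap1 = wrap2 = π + 2β = 230.3687°
tangent length = C·cosβ = 42.5323
L = (r1+r2)·wrap + 2·C·cosβ = 20·4.0207 + 2·42.5323 = 165.4785

L=165.479 wrap1=230.37_deg wrap2=230.37_deg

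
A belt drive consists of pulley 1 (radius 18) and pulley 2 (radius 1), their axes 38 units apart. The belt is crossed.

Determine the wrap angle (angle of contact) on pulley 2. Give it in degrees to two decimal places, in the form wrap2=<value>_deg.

wrap2=240.00_deg

crossed belt: β = asin((r1+r2)/C) = asin(19/38) = 30.0000°
wrap1 = wrap2 = π + 2β = 240.0000°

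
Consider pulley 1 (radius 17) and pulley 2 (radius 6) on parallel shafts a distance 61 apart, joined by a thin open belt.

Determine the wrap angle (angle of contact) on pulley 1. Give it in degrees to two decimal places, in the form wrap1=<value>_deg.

open belt: β = asin((r2−r1)/C) = asin(-11/61) = -10.3889°
wrap1 = π − 2β = 200.7777°
wrap2 = π + 2β = 159.2223°

wrap1=200.78_deg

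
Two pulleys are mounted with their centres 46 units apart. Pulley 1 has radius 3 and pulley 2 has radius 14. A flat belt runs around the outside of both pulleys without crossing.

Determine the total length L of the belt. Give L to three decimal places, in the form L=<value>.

L=148.050

open belt: β = asin((r2−r1)/C) = asin(11/46) = 13.8352°
wrap1 = π − 2β = 152.3296°
wrap2 = π + 2β = 207.6704°
tangent length = C·cosβ = 44.6654
L = r1·wrap1 + r2·wrap2 + 2·C·cosβ = 3·2.6587 + 14·3.6245 + 2·44.6654 = 148.0503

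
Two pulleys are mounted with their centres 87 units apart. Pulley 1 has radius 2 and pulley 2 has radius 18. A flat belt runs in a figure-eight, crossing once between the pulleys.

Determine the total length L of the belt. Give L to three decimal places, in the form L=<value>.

L=241.450

crossed belt: β = asin((r1+r2)/C) = asin(20/87) = 13.2903°
wrap1 = wrap2 = π + 2β = 206.5806°
tangent length = C·cosβ = 84.6699
L = (r1+r2)·wrap + 2·C·cosβ = 20·3.6055 + 2·84.6699 = 241.4501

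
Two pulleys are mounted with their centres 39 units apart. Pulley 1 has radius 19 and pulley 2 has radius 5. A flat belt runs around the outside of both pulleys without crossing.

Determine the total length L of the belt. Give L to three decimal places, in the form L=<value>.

L=158.480

open belt: β = asin((r2−r1)/C) = asin(-14/39) = -21.0372°
wrap1 = π − 2β = 222.0744°
wrap2 = π + 2β = 137.9256°
tangent length = C·cosβ = 36.4005
L = r1·wrap1 + r2·wrap2 + 2·C·cosβ = 19·3.8759 + 5·2.4073 + 2·36.4005 = 158.4800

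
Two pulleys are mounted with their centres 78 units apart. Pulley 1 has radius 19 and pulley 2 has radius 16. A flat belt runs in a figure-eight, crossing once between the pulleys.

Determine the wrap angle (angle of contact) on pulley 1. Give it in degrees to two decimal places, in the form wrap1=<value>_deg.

wrap1=233.32_deg

crossed belt: β = asin((r1+r2)/C) = asin(35/78) = 26.6615°
wrap1 = wrap2 = π + 2β = 233.3229°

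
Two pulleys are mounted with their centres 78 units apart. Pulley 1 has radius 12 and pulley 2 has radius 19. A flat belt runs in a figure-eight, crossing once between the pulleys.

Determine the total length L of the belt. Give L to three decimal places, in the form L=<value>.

L=265.880

crossed belt: β = asin((r1+r2)/C) = asin(31/78) = 23.4180°
wrap1 = wrap2 = π + 2β = 226.8360°
tangent length = C·cosβ = 71.5751
L = (r1+r2)·wrap + 2·C·cosβ = 31·3.9590 + 2·71.5751 = 265.8803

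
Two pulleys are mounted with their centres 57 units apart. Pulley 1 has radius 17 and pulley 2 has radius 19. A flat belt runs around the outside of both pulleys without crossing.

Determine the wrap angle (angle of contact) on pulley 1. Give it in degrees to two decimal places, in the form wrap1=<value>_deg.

wrap1=175.98_deg

open belt: β = asin((r2−r1)/C) = asin(2/57) = 2.0108°
wrap1 = π − 2β = 175.9784°
wrap2 = π + 2β = 184.0216°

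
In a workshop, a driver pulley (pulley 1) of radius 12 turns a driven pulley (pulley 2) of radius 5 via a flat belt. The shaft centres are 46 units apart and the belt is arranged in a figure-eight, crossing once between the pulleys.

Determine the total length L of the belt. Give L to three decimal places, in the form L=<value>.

L=151.764

crossed belt: β = asin((r1+r2)/C) = asin(17/46) = 21.6888°
wrap1 = wrap2 = π + 2β = 223.3776°
tangent length = C·cosβ = 42.7434
L = (r1+r2)·wrap + 2·C·cosβ = 17·3.8987 + 2·42.7434 = 151.7643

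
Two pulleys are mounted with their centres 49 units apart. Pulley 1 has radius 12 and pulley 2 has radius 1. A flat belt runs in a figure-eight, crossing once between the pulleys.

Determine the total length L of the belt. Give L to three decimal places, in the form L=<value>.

crossed belt: β = asin((r1+r2)/C) = asin(13/49) = 15.3851°
wrap1 = wrap2 = π + 2β = 210.7703°
tangent length = C·cosβ = 47.2440
L = (r1+r2)·wrap + 2·C·cosβ = 13·3.6786 + 2·47.2440 = 142.3104

L=142.310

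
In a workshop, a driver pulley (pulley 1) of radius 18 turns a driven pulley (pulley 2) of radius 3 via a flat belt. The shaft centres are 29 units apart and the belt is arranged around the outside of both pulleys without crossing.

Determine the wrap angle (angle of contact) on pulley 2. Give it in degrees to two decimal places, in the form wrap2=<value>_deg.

open belt: β = asin((r2−r1)/C) = asin(-15/29) = -31.1474°
wrap1 = π − 2β = 242.2948°
wrap2 = π + 2β = 117.7052°

wrap2=117.71_deg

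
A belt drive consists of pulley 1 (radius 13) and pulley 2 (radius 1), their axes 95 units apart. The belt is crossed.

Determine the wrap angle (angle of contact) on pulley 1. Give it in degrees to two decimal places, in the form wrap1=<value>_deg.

crossed belt: β = asin((r1+r2)/C) = asin(14/95) = 8.4745°
wrap1 = wrap2 = π + 2β = 196.9489°

wrap1=196.95_deg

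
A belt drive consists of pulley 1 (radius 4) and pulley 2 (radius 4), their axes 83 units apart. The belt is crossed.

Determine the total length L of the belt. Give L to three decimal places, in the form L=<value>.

crossed belt: β = asin((r1+r2)/C) = asin(8/83) = 5.5311°
wrap1 = wrap2 = π + 2β = 191.0621°
tangent length = C·cosβ = 82.6136
L = (r1+r2)·wrap + 2·C·cosβ = 8·3.3347 + 2·82.6136 = 191.9044

L=191.904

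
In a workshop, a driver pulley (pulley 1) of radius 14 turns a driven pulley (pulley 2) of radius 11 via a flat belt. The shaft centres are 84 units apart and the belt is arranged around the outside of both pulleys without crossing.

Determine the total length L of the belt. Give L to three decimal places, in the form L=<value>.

open belt: β = asin((r2−r1)/C) = asin(-3/84) = -2.0467°
wrap1 = π − 2β = 184.0934°
wrap2 = π + 2β = 175.9066°
tangent length = C·cosβ = 83.9464
L = r1·wrap1 + r2·wrap2 + 2·C·cosβ = 14·3.2130 + 11·3.0701 + 2·83.9464 = 246.6470

L=246.647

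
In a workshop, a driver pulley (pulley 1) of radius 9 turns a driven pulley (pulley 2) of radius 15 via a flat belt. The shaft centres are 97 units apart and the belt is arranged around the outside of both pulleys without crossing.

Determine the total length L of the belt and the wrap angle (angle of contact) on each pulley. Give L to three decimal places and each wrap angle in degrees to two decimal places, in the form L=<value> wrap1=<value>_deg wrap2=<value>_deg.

open belt: β = asin((r2−r1)/C) = asin(6/97) = 3.5463°
wrap1 = π − 2β = 172.9073°
wrap2 = π + 2β = 187.0927°
tangent length = C·cosβ = 96.8143
L = r1·wrap1 + r2·wrap2 + 2·C·cosβ = 9·3.0178 + 15·3.2654 + 2·96.8143 = 269.7695

L=269.769 wrap1=172.91_deg wrap2=187.09_deg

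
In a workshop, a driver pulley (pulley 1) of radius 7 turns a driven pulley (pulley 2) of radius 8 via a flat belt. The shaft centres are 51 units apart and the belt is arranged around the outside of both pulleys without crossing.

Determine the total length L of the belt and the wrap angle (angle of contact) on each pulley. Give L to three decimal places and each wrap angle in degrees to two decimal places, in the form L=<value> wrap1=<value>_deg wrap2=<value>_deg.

open belt: β = asin((r2−r1)/C) = asin(1/51) = 1.1235°
wrap1 = π − 2β = 177.7530°
wrap2 = π + 2β = 182.2470°
tangent length = C·cosβ = 50.9902
L = r1·wrap1 + r2·wrap2 + 2·C·cosβ = 7·3.1024 + 8·3.1808 + 2·50.9902 = 149.1435

L=149.143 wrap1=177.75_deg wrap2=182.25_deg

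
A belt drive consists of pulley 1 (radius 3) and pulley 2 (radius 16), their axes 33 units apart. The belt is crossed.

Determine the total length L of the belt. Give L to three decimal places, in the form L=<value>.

crossed belt: β = asin((r1+r2)/C) = asin(19/33) = 35.1527°
wrap1 = wrap2 = π + 2β = 250.3054°
tangent length = C·cosβ = 26.9815
L = (r1+r2)·wrap + 2·C·cosβ = 19·4.3687 + 2·26.9815 = 136.9674

L=136.967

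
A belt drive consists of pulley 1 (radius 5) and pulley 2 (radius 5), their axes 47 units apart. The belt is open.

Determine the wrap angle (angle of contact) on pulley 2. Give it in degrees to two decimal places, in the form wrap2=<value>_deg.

wrap2=180.00_deg

open belt: β = asin((r2−r1)/C) = asin(0/47) = 0.0000°
wrap1 = π − 2β = 180.0000°
wrap2 = π + 2β = 180.0000°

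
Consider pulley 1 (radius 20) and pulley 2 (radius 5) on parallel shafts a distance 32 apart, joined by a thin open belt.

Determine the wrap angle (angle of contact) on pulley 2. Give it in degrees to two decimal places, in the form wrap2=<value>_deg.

wrap2=124.09_deg

open belt: β = asin((r2−r1)/C) = asin(-15/32) = -27.9532°
wrap1 = π − 2β = 235.9064°
wrap2 = π + 2β = 124.0936°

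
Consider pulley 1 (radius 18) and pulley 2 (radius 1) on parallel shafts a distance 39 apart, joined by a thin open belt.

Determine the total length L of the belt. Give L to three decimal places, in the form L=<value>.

open belt: β = asin((r2−r1)/C) = asin(-17/39) = -25.8424°
wrap1 = π − 2β = 231.6848°
wrap2 = π + 2β = 128.3152°
tangent length = C·cosβ = 35.0999
L = r1·wrap1 + r2·wrap2 + 2·C·cosβ = 18·4.0437 + 1·2.2395 + 2·35.0999 = 145.2252

L=145.225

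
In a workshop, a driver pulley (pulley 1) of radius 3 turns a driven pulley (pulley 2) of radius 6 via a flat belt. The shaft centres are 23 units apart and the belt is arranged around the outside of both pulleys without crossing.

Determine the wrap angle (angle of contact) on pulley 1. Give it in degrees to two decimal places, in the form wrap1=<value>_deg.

wrap1=165.01_deg

open belt: β = asin((r2−r1)/C) = asin(3/23) = 7.4947°
wrap1 = π − 2β = 165.0106°
wrap2 = π + 2β = 194.9894°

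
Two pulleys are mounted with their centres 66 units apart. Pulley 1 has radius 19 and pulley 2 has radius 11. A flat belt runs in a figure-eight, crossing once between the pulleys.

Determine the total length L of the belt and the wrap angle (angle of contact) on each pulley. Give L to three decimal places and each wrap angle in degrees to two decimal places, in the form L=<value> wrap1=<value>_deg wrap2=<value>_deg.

crossed belt: β = asin((r1+r2)/C) = asin(30/66) = 27.0357°
wrap1 = wrap2 = π + 2β = 234.0714°
tangent length = C·cosβ = 58.7878
L = (r1+r2)·wrap + 2·C·cosβ = 30·4.0853 + 2·58.7878 = 240.1350

L=240.135 wrap1=234.07_deg wrap2=234.07_deg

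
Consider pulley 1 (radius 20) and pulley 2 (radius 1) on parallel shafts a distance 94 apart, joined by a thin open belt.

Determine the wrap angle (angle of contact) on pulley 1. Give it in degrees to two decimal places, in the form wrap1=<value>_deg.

wrap1=203.32_deg

open belt: β = asin((r2−r1)/C) = asin(-19/94) = -11.6614°
wrap1 = π − 2β = 203.3228°
wrap2 = π + 2β = 156.6772°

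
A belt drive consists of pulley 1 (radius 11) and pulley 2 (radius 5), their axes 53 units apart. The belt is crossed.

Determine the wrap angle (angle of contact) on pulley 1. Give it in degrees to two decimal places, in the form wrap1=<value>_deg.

wrap1=215.14_deg

crossed belt: β = asin((r1+r2)/C) = asin(16/53) = 17.5710°
wrap1 = wrap2 = π + 2β = 215.1419°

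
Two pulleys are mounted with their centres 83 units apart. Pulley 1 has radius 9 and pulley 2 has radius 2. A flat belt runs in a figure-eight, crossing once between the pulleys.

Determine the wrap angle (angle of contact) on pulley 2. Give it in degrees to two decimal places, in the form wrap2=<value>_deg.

wrap2=195.23_deg

crossed belt: β = asin((r1+r2)/C) = asin(11/83) = 7.6158°
wrap1 = wrap2 = π + 2β = 195.2316°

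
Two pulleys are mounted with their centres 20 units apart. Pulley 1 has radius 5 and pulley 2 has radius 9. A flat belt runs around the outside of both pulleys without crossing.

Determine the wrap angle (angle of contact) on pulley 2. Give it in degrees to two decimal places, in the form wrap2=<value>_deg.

open belt: β = asin((r2−r1)/C) = asin(4/20) = 11.5370°
wrap1 = π − 2β = 156.9261°
wrap2 = π + 2β = 203.0739°

wrap2=203.07_deg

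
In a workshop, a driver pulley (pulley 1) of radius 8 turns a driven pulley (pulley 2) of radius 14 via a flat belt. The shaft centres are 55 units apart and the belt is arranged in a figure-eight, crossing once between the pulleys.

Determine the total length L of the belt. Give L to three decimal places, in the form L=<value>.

crossed belt: β = asin((r1+r2)/C) = asin(22/55) = 23.5782°
wrap1 = wrap2 = π + 2β = 227.1564°
tangent length = C·cosβ = 50.4083
L = (r1+r2)·wrap + 2·C·cosβ = 22·3.9646 + 2·50.4083 = 188.0384

L=188.038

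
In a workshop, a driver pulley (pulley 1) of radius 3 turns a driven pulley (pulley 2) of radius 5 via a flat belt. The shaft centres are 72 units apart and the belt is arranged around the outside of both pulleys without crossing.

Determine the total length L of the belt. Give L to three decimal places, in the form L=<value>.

L=169.188

open belt: β = asin((r2−r1)/C) = asin(2/72) = 1.5918°
wrap1 = π − 2β = 176.8165°
wrap2 = π + 2β = 183.1835°
tangent length = C·cosβ = 71.9722
L = r1·wrap1 + r2·wrap2 + 2·C·cosβ = 3·3.0860 + 5·3.1972 + 2·71.9722 = 169.1883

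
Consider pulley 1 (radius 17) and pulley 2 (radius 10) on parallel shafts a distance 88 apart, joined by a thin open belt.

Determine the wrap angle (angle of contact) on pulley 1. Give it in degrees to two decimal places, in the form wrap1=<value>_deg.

open belt: β = asin((r2−r1)/C) = asin(-7/88) = -4.5624°
wrap1 = π − 2β = 189.1249°
wrap2 = π + 2β = 170.8751°

wrap1=189.12_deg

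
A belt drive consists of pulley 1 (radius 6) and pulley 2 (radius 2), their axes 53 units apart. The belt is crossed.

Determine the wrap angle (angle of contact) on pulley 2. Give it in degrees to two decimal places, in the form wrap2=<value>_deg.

crossed belt: β = asin((r1+r2)/C) = asin(8/53) = 8.6816°
wrap1 = wrap2 = π + 2β = 197.3632°

wrap2=197.36_deg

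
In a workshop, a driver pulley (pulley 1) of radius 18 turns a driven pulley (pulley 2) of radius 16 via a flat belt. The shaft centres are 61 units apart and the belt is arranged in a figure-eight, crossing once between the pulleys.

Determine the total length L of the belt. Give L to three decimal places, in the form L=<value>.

L=248.309

crossed belt: β = asin((r1+r2)/C) = asin(34/61) = 33.8746°
wrap1 = wrap2 = π + 2β = 247.7492°
tangent length = C·cosβ = 50.6458
L = (r1+r2)·wrap + 2·C·cosβ = 34·4.3240 + 2·50.6458 = 248.3090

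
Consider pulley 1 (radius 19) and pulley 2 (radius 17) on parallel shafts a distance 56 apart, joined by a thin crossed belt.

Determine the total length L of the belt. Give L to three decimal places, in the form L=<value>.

crossed belt: β = asin((r1+r2)/C) = asin(36/56) = 40.0052°
wrap1 = wrap2 = π + 2β = 260.0104°
tangent length = C·cosβ = 42.8952
L = (r1+r2)·wrap + 2·C·cosβ = 36·4.5380 + 2·42.8952 = 249.1598

L=249.160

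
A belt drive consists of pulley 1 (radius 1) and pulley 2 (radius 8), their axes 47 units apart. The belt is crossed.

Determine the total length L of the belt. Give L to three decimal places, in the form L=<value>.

L=124.003

crossed belt: β = asin((r1+r2)/C) = asin(9/47) = 11.0397°
wrap1 = wrap2 = π + 2β = 202.0794°
tangent length = C·cosβ = 46.1303
L = (r1+r2)·wrap + 2·C·cosβ = 9·3.5270 + 2·46.1303 = 124.0031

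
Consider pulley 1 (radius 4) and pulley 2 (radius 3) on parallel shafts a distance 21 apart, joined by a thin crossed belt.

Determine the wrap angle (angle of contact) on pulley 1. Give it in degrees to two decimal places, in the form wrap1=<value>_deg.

wrap1=218.94_deg

crossed belt: β = asin((r1+r2)/C) = asin(7/21) = 19.4712°
wrap1 = wrap2 = π + 2β = 218.9424°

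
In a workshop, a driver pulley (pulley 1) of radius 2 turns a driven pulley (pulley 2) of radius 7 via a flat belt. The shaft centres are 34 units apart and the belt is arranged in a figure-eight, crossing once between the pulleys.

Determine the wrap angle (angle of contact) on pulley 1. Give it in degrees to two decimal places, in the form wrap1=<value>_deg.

crossed belt: β = asin((r1+r2)/C) = asin(9/34) = 15.3495°
wrap1 = wrap2 = π + 2β = 210.6990°

wrap1=210.70_deg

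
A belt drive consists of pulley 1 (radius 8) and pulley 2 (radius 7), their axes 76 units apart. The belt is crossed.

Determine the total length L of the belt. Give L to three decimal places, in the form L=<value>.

crossed belt: β = asin((r1+r2)/C) = asin(15/76) = 11.3831°
wrap1 = wrap2 = π + 2β = 202.7662°
tangent length = C·cosβ = 74.5050
L = (r1+r2)·wrap + 2·C·cosβ = 15·3.5389 + 2·74.5050 = 202.0941

L=202.094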